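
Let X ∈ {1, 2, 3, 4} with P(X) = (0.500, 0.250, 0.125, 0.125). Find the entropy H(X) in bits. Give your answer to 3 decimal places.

H(X) = −Σ p·log₂ p.
  −(0.500)·log₂(0.500) = 0.5000
  −(0.250)·log₂(0.250) = 0.5000
  −(0.125)·log₂(0.125) = 0.3750
  −(0.125)·log₂(0.125) = 0.3750
Sum: 0.5000 + 0.5000 + 0.3750 + 0.3750 = 1.750 bits.

1.750 bits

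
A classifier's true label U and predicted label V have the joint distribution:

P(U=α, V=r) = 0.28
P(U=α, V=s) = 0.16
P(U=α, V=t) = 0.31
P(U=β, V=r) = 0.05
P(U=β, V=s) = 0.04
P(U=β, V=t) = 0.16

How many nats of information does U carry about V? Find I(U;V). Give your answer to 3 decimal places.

Marginals: p(U) = (0.7500, 0.2500), p(V) = (0.3300, 0.2000, 0.4700).
I(U;V) = Σ p(x,y)·ln[p(x,y)/(p(x)p(y))].
  (α,r): 0.28·ln(1.1313) = 0.0345
  (α,s): 0.16·ln(1.0667) = 0.0103
  (α,t): 0.31·ln(0.8794) = -0.0398
  (β,r): 0.05·ln(0.6061) = -0.0250
  (β,s): 0.04·ln(0.8000) = -0.0089
  (β,t): 0.16·ln(1.3617) = 0.0494
Sum = 0.020 nats.

0.020 nats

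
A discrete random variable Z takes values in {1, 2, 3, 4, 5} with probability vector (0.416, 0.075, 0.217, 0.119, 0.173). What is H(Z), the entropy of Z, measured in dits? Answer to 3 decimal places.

0.629 dits

H(Z) = −Σ p·log₁₀ p.
  −(0.416)·log₁₀(0.416) = 0.1585
  −(0.075)·log₁₀(0.075) = 0.0844
  −(0.217)·log₁₀(0.217) = 0.1440
  −(0.119)·log₁₀(0.119) = 0.1100
  −(0.173)·log₁₀(0.173) = 0.1318
Sum: 0.1585 + 0.0844 + 0.1440 + 0.1100 + 0.1318 = 0.629 dits.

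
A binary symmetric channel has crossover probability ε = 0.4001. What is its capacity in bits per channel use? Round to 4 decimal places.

Binary symmetric channel: C = 1 − h₂(ε) where h₂ is the binary entropy function.
h₂(0.4001) = −0.4001·log₂0.4001 − 0.5999·log₂0.5999 = 0.9710.
C = 1 − 0.9710 = 0.0290 bits per channel use.

0.0290 bits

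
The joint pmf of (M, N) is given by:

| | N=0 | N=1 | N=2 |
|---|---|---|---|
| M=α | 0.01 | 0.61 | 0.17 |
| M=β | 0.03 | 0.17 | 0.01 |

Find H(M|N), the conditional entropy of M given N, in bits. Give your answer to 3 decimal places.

0.678 bits

Marginals: p(M) = (0.7900, 0.2100), p(N) = (0.0400, 0.7800, 0.1800).
H(M|N) = Σ p(N) · H(M|N=·).
  N=0: p=0.0400, H(M|N=0) = 0.8113
  N=1: p=0.7800, H(M|N=1) = 0.7564
  N=2: p=0.1800, H(M|N=2) = 0.3095
Weighted sum = 0.678 bits.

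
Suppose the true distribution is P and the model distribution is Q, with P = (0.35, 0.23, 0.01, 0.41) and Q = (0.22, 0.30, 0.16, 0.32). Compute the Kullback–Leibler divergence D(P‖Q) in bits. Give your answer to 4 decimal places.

0.2529 bits

D(P‖Q) = Σ p·log₂(p/q).
  0.35·log₂(0.35/0.22) = 0.23445
  0.23·log₂(0.23/0.30) = -0.08817
  0.01·log₂(0.01/0.16) = -0.04000
  0.41·log₂(0.41/0.32) = 0.14660
D(P‖Q) = 0.2529 bits.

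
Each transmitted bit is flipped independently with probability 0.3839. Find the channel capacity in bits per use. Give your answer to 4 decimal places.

0.0393 bits

Binary symmetric channel: C = 1 − h₂(ε) where h₂ is the binary entropy function.
h₂(0.3839) = −0.3839·log₂0.3839 − 0.6161·log₂0.6161 = 0.9607.
C = 1 − 0.9607 = 0.0393 bits per channel use.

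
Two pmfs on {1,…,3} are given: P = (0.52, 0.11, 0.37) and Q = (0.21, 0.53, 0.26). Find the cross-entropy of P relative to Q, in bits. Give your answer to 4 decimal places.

H(P,Q) = −Σ p·log₂ q.
  −0.52·log₂(0.21) = 1.17080
  −0.11·log₂(0.53) = 0.10075
  −0.37·log₂(0.26) = 0.71906
H(P,Q) = 1.9906 bits.

1.9906 bits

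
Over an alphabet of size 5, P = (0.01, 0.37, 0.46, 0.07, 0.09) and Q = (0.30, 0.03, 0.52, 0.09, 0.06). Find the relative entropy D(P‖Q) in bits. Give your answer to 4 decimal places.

1.2379 bits

D(P‖Q) = Σ p·log₂(p/q).
  0.01·log₂(0.01/0.30) = -0.04907
  0.37·log₂(0.37/0.03) = 1.34106
  0.46·log₂(0.46/0.52) = -0.08136
  0.07·log₂(0.07/0.09) = -0.02538
  0.09·log₂(0.09/0.06) = 0.05265
D(P‖Q) = 1.2379 bits.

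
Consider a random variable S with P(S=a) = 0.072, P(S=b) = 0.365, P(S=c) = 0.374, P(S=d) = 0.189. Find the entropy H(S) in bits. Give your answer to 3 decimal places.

H(S) = −Σ p·log₂ p.
  −(0.072)·log₂(0.072) = 0.2733
  −(0.365)·log₂(0.365) = 0.5307
  −(0.374)·log₂(0.374) = 0.5307
  −(0.189)·log₂(0.189) = 0.4543
Sum: 0.2733 + 0.5307 + 0.5307 + 0.4543 = 1.789 bits.

1.789 bits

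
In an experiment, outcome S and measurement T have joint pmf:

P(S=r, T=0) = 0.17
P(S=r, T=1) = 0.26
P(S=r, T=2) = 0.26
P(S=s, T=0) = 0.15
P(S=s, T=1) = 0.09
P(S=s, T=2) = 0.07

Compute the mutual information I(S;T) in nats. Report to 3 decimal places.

Marginals: p(S) = (0.6900, 0.3100), p(T) = (0.3200, 0.3500, 0.3300).
I(S;T) = H(S) + H(T) − H(S,T).
H(S) = 0.6191, H(T) = 1.0979, H(S,T) = 1.6891.
I(S;T) = 0.6191 + 1.0979 − 1.6891 = 0.028 nats.

0.028 nats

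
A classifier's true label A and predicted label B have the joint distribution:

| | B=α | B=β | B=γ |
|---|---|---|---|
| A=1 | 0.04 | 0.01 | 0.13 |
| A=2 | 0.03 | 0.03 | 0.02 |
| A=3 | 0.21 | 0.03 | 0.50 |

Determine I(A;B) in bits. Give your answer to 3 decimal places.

Marginals: p(A) = (0.1800, 0.0800, 0.7400), p(B) = (0.2800, 0.0700, 0.6500).
I(A;B) = Σ p(x,y)·log₂[p(x,y)/(p(x)p(y))].
  (1,α): 0.04·log₂(0.7937) = -0.0133
  (1,β): 0.01·log₂(0.7937) = -0.0033
  (1,γ): 0.13·log₂(1.1111) = 0.0198
  (2,α): 0.03·log₂(1.3393) = 0.0126
  (2,β): 0.03·log₂(5.3571) = 0.0726
  (2,γ): 0.02·log₂(0.3846) = -0.0276
  (3,α): 0.21·log₂(1.0135) = 0.0041
  (3,β): 0.03·log₂(0.5792) = -0.0236
  (3,γ): 0.50·log₂(1.0395) = 0.0279
Sum = 0.069 bits.

0.069 bits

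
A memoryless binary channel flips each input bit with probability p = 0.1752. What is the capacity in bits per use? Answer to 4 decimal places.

0.3305 bits

Binary symmetric channel: C = 1 − h₂(ε) where h₂ is the binary entropy function.
h₂(0.1752) = −0.1752·log₂0.1752 − 0.8248·log₂0.8248 = 0.6695.
C = 1 − 0.6695 = 0.3305 bits per channel use.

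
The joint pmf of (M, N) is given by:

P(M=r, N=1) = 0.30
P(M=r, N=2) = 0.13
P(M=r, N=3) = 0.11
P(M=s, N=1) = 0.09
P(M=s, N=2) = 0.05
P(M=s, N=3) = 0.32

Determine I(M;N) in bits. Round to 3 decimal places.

0.185 bits

Marginals: p(M) = (0.5400, 0.4600), p(N) = (0.3900, 0.1800, 0.4300).
I(M;N) = Σ p(x,y)·log₂[p(x,y)/(p(x)p(y))].
  (r,1): 0.30·log₂(1.4245) = 0.1531
  (r,2): 0.13·log₂(1.3374) = 0.0545
  (r,3): 0.11·log₂(0.4737) = -0.1186
  (s,1): 0.09·log₂(0.5017) = -0.0896
  (s,2): 0.05·log₂(0.6039) = -0.0364
  (s,3): 0.32·log₂(1.6178) = 0.2221
Sum = 0.185 bits.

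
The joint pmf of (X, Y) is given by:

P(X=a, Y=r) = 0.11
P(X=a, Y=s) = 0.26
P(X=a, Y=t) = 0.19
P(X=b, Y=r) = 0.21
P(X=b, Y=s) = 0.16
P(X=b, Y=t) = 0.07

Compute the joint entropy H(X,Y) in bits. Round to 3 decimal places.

2.475 bits

H(X,Y) = −Σ p(x,y)·log₂ p(x,y) over all 6 cells.
  cell (a,r): −0.11·log₂0.11 = 0.3503
  cell (a,s): −0.26·log₂0.26 = 0.5053
  cell (a,t): −0.19·log₂0.19 = 0.4552
  cell (b,r): −0.21·log₂0.21 = 0.4728
  cell (b,s): −0.16·log₂0.16 = 0.4230
  cell (b,t): −0.07·log₂0.07 = 0.2686
Sum = 2.475 bits.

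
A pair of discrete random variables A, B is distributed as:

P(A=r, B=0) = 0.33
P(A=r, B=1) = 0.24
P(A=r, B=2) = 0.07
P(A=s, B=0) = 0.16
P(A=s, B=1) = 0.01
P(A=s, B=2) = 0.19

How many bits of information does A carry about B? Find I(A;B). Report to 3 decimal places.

0.217 bits

Marginals: p(A) = (0.6400, 0.3600), p(B) = (0.4900, 0.2500, 0.2600).
I(A;B) = Σ p(x,y)·log₂[p(x,y)/(p(x)p(y))].
  (r,0): 0.33·log₂(1.0523) = 0.0243
  (r,1): 0.24·log₂(1.5000) = 0.1404
  (r,2): 0.07·log₂(0.4207) = -0.0874
  (s,0): 0.16·log₂(0.9070) = -0.0225
  (s,1): 0.01·log₂(0.1111) = -0.0317
  (s,2): 0.19·log₂(2.0299) = 0.1941
Sum = 0.217 bits.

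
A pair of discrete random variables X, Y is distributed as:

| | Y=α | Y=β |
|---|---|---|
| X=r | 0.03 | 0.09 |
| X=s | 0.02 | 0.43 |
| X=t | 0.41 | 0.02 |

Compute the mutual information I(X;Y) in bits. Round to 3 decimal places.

0.663 bits

Marginals: p(X) = (0.1200, 0.4500, 0.4300), p(Y) = (0.4600, 0.5400).
I(X;Y) = Σ p(x,y)·log₂[p(x,y)/(p(x)p(y))].
  (r,α): 0.03·log₂(0.5435) = -0.0264
  (r,β): 0.09·log₂(1.3889) = 0.0427
  (s,α): 0.02·log₂(0.0966) = -0.0674
  (s,β): 0.43·log₂(1.7695) = 0.3541
  (t,α): 0.41·log₂(2.0728) = 0.4311
  (t,β): 0.02·log₂(0.0861) = -0.0707
Sum = 0.663 bits.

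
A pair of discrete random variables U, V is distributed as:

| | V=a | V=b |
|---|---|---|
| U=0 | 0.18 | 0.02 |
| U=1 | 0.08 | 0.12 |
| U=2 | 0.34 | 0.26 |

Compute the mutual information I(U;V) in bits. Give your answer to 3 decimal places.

0.091 bits

Marginals: p(U) = (0.2000, 0.2000, 0.6000), p(V) = (0.6000, 0.4000).
I(U;V) = H(U) + H(V) − H(U,V).
H(U) = 1.3710, H(V) = 0.9710, H(U,V) = 2.2512.
I(U;V) = 1.3710 + 0.9710 − 2.2512 = 0.091 bits.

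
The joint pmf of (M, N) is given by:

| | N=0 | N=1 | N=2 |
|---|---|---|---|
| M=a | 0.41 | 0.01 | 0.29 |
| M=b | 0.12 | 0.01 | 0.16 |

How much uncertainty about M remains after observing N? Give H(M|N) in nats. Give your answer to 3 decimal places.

0.590 nats

Chain rule: H(M|N) = H(M,N) − H(N).
Marginals: p(M) = (0.7100, 0.2900), p(N) = (0.5300, 0.0200, 0.4500).
H(M,N) = 1.3643 nats; H(N) = 0.7741 nats.
H(M|N) = 1.3643 − 0.7741 = 0.590 nats.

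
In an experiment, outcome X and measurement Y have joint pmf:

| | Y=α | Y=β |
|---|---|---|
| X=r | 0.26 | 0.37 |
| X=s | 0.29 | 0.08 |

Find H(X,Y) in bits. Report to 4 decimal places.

H(X,Y) = −Σ p(x,y)·log₂ p(x,y) over all 4 cells.
  cell (r,α): −0.26·log₂0.26 = 0.50529
  cell (r,β): −0.37·log₂0.37 = 0.53073
  cell (s,α): −0.29·log₂0.29 = 0.51790
  cell (s,β): −0.08·log₂0.08 = 0.29151
Sum = 1.8454 bits.

1.8454 bits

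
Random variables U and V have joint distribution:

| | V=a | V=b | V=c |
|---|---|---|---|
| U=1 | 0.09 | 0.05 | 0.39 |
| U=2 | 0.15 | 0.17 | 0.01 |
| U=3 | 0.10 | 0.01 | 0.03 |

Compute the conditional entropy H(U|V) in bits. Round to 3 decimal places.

Chain rule: H(U|V) = H(U,V) − H(V).
Marginals: p(U) = (0.5300, 0.3300, 0.1400), p(V) = (0.3400, 0.2300, 0.4300).
H(U,V) = 2.5205 bits; H(V) = 1.5404 bits.
H(U|V) = 2.5205 − 1.5404 = 0.980 bits.

0.980 bits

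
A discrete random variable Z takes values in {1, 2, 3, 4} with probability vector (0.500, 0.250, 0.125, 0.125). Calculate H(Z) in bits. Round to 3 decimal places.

H(Z) = −Σ p·log₂ p.
  −(0.500)·log₂(0.500) = 0.5000
  −(0.250)·log₂(0.250) = 0.5000
  −(0.125)·log₂(0.125) = 0.3750
  −(0.125)·log₂(0.125) = 0.3750
Sum: 0.5000 + 0.5000 + 0.3750 + 0.3750 = 1.750 bits.

1.750 bits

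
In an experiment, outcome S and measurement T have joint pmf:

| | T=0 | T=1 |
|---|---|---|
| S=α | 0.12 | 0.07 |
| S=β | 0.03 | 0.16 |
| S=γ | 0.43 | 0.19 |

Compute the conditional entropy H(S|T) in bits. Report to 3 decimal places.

Marginals: p(S) = (0.1900, 0.1900, 0.6200), p(T) = (0.5800, 0.4200).
H(S|T) = Σ p(T) · H(S|T=·).
  T=0: p=0.5800, H(S|T=0) = 1.0114
  T=1: p=0.4200, H(S|T=1) = 1.4789
Weighted sum = 1.208 bits.

1.208 bits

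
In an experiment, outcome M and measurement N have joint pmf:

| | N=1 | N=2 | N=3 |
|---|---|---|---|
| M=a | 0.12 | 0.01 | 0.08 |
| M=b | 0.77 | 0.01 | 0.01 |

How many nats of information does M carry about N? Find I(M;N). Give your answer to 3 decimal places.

0.117 nats

Marginals: p(M) = (0.2100, 0.7900), p(N) = (0.8900, 0.0200, 0.0900).
I(M;N) = H(M) + H(N) − H(M,N).
H(M) = 0.5140, H(N) = 0.3987, H(M,N) = 0.7959.
I(M;N) = 0.5140 + 0.3987 − 0.7959 = 0.117 nats.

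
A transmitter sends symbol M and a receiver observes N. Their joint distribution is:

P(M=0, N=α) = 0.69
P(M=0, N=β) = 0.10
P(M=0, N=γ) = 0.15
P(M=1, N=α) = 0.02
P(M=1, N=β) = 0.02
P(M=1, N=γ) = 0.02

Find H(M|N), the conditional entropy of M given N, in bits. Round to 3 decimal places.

Marginals: p(M) = (0.9400, 0.0600), p(N) = (0.7100, 0.1200, 0.1700).
H(M|N) = Σ p(N) · H(M|N=·).
  N=α: p=0.7100, H(M|N=α) = 0.1851
  N=β: p=0.1200, H(M|N=β) = 0.6500
  N=γ: p=0.1700, H(M|N=γ) = 0.5226
Weighted sum = 0.298 bits.

0.298 bits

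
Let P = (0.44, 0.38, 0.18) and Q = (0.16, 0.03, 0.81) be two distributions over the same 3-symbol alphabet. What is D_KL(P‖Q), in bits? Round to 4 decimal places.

D(P‖Q) = Σ p·log₂(p/q).
  0.44·log₂(0.44/0.16) = 0.64215
  0.38·log₂(0.38/0.03) = 1.39193
  0.18·log₂(0.18/0.81) = -0.39059
D(P‖Q) = 1.6435 bits.

1.6435 bits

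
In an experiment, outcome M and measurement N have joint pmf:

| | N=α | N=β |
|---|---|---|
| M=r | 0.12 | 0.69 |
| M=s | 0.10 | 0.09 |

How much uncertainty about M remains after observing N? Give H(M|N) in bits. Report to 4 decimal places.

Chain rule: H(M|N) = H(M,N) − H(N).
Marginals: p(M) = (0.8100, 0.1900), p(N) = (0.2200, 0.7800).
H(M,N) = 1.3813 bits; H(N) = 0.7602 bits.
H(M|N) = 1.3813 − 0.7602 = 0.6211 bits.

0.6211 bits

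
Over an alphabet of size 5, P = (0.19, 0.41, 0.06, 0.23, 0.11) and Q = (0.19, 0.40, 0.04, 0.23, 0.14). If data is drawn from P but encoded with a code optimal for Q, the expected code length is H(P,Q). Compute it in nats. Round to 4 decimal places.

1.4386 nats

H(P,Q) = −Σ p·ln q.
  −0.19·ln(0.19) = 0.31554
  −0.41·ln(0.40) = 0.37568
  −0.06·ln(0.04) = 0.19313
  −0.23·ln(0.23) = 0.33803
  −0.11·ln(0.14) = 0.21627
H(P,Q) = 1.4386 nats.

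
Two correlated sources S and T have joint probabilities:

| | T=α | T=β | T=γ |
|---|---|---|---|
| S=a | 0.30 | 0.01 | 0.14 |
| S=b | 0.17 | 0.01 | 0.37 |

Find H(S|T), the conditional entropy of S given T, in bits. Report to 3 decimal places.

Marginals: p(S) = (0.4500, 0.5500), p(T) = (0.4700, 0.0200, 0.5100).
H(S|T) = Σ p(T) · H(S|T=·).
  T=α: p=0.4700, H(S|T=α) = 0.9441
  T=β: p=0.0200, H(S|T=β) = 1.0000
  T=γ: p=0.5100, H(S|T=γ) = 0.8479
Weighted sum = 0.896 bits.

0.896 bits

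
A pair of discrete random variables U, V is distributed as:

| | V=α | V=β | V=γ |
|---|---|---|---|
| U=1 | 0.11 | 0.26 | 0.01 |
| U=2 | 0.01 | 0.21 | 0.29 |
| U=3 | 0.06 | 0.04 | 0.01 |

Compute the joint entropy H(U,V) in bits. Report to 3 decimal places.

2.475 bits

H(U,V) = −Σ p(x,y)·log₂ p(x,y) over all 9 cells.
  cell (1,α): −0.11·log₂0.11 = 0.3503
  cell (1,β): −0.26·log₂0.26 = 0.5053
  cell (1,γ): −0.01·log₂0.01 = 0.0664
  cell (2,α): −0.01·log₂0.01 = 0.0664
  cell (2,β): −0.21·log₂0.21 = 0.4728
  cell (2,γ): −0.29·log₂0.29 = 0.5179
  cell (3,α): −0.06·log₂0.06 = 0.2435
  cell (3,β): −0.04·log₂0.04 = 0.1858
  cell (3,γ): −0.01·log₂0.01 = 0.0664
Sum = 2.475 bits.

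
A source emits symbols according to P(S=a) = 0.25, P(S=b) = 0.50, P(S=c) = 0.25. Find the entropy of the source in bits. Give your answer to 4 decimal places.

1.5000 bits

H(S) = −Σ p·log₂ p.
  −(0.25)·log₂(0.25) = 0.50000
  −(0.50)·log₂(0.50) = 0.50000
  −(0.25)·log₂(0.25) = 0.50000
Sum: 0.50000 + 0.50000 + 0.50000 = 1.5000 bits.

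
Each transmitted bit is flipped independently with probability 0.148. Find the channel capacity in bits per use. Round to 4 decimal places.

Binary symmetric channel: C = 1 − h₂(ε) where h₂ is the binary entropy function.
h₂(0.148) = −0.148·log₂0.148 − 0.852·log₂0.852 = 0.6048.
C = 1 − 0.6048 = 0.3952 bits per channel use.

0.3952 bits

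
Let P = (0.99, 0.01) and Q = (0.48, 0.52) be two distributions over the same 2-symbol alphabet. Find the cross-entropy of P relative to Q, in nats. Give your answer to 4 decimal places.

H(P,Q) = −Σ p·ln q.
  −0.99·ln(0.48) = 0.72663
  −0.01·ln(0.52) = 0.00654
H(P,Q) = 0.7332 nats.

0.7332 nats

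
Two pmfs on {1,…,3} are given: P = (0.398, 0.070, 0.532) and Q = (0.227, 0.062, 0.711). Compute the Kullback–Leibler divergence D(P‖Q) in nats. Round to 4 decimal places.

D(P‖Q) = Σ p·ln(p/q).
  0.398·ln(0.398/0.227) = 0.22348
  0.070·ln(0.070/0.062) = 0.00850
  0.532·ln(0.532/0.711) = -0.15430
D(P‖Q) = 0.0777 nats.

0.0777 nats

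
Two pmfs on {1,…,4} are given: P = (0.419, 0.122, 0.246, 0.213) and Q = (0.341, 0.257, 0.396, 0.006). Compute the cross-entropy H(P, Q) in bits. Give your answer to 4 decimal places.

H(P,Q) = −Σ p·log₂ q.
  −0.419·log₂(0.341) = 0.65035
  −0.122·log₂(0.257) = 0.23914
  −0.246·log₂(0.396) = 0.32876
  −0.213·log₂(0.006) = 1.57212
H(P,Q) = 2.7904 bits.

2.7904 bits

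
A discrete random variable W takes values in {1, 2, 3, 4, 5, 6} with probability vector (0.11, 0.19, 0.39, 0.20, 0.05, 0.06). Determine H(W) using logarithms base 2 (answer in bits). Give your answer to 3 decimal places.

2.259 bits

H(W) = −Σ p·log₂ p.
  −(0.11)·log₂(0.11) = 0.3503
  −(0.19)·log₂(0.19) = 0.4552
  −(0.39)·log₂(0.39) = 0.5298
  −(0.20)·log₂(0.20) = 0.4644
  −(0.05)·log₂(0.05) = 0.2161
  −(0.06)·log₂(0.06) = 0.2435
Sum: 0.3503 + 0.4552 + 0.5298 + 0.4644 + 0.2161 + 0.2435 = 2.259 bits.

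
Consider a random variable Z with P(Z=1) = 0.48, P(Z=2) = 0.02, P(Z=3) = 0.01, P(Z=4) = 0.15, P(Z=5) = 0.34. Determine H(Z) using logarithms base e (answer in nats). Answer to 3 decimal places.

1.128 nats

H(Z) = −Σ p·ln p.
  −(0.48)·ln(0.48) = 0.3523
  −(0.02)·ln(0.02) = 0.0782
  −(0.01)·ln(0.01) = 0.0461
  −(0.15)·ln(0.15) = 0.2846
  −(0.34)·ln(0.34) = 0.3668
Sum: 0.3523 + 0.0782 + 0.0461 + 0.2846 + 0.3668 = 1.128 nats.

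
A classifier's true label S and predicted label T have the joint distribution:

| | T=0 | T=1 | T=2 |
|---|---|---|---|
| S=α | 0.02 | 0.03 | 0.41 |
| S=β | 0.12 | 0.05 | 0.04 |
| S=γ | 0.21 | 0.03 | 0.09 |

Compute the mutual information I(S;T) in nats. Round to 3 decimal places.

0.262 nats

Marginals: p(S) = (0.4600, 0.2100, 0.3300), p(T) = (0.3500, 0.1100, 0.5400).
I(S;T) = H(S) + H(T) − H(S,T).
H(S) = 1.0508, H(T) = 0.9430, H(S,T) = 1.7316.
I(S;T) = 1.0508 + 0.9430 − 1.7316 = 0.262 nats.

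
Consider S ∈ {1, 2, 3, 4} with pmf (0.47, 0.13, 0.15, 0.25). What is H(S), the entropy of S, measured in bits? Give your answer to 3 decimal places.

1.805 bits

H(S) = −Σ p·log₂ p.
  −(0.47)·log₂(0.47) = 0.5120
  −(0.13)·log₂(0.13) = 0.3826
  −(0.15)·log₂(0.15) = 0.4105
  −(0.25)·log₂(0.25) = 0.5000
Sum: 0.5120 + 0.3826 + 0.4105 + 0.5000 = 1.805 bits.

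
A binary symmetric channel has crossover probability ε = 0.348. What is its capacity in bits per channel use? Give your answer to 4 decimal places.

0.0677 bits

Binary symmetric channel: C = 1 − h₂(ε) where h₂ is the binary entropy function.
h₂(0.348) = −0.348·log₂0.348 − 0.652·log₂0.652 = 0.9323.
C = 1 − 0.9323 = 0.0677 bits per channel use.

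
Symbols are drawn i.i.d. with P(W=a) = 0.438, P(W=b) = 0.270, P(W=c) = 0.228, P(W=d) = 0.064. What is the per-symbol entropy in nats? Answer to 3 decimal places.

1.228 nats

H(W) = −Σ p·ln p.
  −(0.438)·ln(0.438) = 0.3616
  −(0.270)·ln(0.270) = 0.3535
  −(0.228)·ln(0.228) = 0.3371
  −(0.064)·ln(0.064) = 0.1759
Sum: 0.3616 + 0.3535 + 0.3371 + 0.1759 = 1.228 nats.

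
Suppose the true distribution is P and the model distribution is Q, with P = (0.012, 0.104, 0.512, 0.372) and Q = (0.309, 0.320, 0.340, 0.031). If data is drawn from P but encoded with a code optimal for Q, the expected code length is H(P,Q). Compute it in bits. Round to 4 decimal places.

2.8525 bits

H(P,Q) = −Σ p·log₂ q.
  −0.012·log₂(0.309) = 0.02033
  −0.104·log₂(0.320) = 0.17096
  −0.512·log₂(0.340) = 0.79687
  −0.372·log₂(0.031) = 1.86431
H(P,Q) = 2.8525 bits.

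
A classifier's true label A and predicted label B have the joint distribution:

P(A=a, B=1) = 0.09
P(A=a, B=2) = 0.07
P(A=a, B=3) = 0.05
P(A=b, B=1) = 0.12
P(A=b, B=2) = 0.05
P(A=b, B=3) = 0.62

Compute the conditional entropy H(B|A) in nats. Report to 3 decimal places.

Marginals: p(A) = (0.2100, 0.7900), p(B) = (0.2100, 0.1200, 0.6700).
H(B|A) = Σ p(A) · H(B|A=·).
  A=a: p=0.2100, H(B|A=a) = 1.0710
  A=b: p=0.7900, H(B|A=b) = 0.6511
Weighted sum = 0.739 nats.

0.739 nats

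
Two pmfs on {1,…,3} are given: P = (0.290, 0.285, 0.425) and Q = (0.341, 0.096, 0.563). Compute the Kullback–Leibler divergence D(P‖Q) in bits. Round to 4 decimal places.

0.2072 bits

D(P‖Q) = Σ p·log₂(p/q).
  0.290·log₂(0.290/0.341) = -0.06778
  0.285·log₂(0.285/0.096) = 0.44741
  0.425·log₂(0.425/0.563) = -0.17241
D(P‖Q) = 0.2072 bits.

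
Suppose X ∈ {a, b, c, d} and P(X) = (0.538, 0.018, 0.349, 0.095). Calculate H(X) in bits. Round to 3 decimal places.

H(X) = −Σ p·log₂ p.
  −(0.538)·log₂(0.538) = 0.4811
  −(0.018)·log₂(0.018) = 0.1043
  −(0.349)·log₂(0.349) = 0.5300
  −(0.095)·log₂(0.095) = 0.3226
Sum: 0.4811 + 0.1043 + 0.5300 + 0.3226 = 1.438 bits.

1.438 bits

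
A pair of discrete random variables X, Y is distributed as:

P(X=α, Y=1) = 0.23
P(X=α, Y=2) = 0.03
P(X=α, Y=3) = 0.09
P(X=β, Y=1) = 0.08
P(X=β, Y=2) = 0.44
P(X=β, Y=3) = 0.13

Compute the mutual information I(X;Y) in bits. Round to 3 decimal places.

0.303 bits

Marginals: p(X) = (0.3500, 0.6500), p(Y) = (0.3100, 0.4700, 0.2200).
I(X;Y) = Σ p(x,y)·log₂[p(x,y)/(p(x)p(y))].
  (α,1): 0.23·log₂(2.1198) = 0.2493
  (α,2): 0.03·log₂(0.1824) = -0.0737
  (α,3): 0.09·log₂(1.1688) = 0.0203
  (β,1): 0.08·log₂(0.3970) = -0.1066
  (β,2): 0.44·log₂(1.4403) = 0.2316
  (β,3): 0.13·log₂(0.9091) = -0.0179
Sum = 0.303 bits.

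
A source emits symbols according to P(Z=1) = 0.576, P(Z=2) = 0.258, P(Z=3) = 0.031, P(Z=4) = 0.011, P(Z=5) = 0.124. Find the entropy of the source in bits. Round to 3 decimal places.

1.563 bits

H(Z) = −Σ p·log₂ p.
  −(0.576)·log₂(0.576) = 0.4584
  −(0.258)·log₂(0.258) = 0.5043
  −(0.031)·log₂(0.031) = 0.1554
  −(0.011)·log₂(0.011) = 0.0716
  −(0.124)·log₂(0.124) = 0.3734
Sum: 0.4584 + 0.5043 + 0.1554 + 0.0716 + 0.3734 = 1.563 bits.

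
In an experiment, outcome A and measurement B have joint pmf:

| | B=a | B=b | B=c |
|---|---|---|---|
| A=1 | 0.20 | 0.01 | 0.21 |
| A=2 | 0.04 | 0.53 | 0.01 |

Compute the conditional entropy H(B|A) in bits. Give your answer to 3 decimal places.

0.760 bits

Chain rule: H(B|A) = H(A,B) − H(A).
Marginals: p(A) = (0.4200, 0.5800), p(B) = (0.2400, 0.5400, 0.2200).
H(A,B) = 1.7413 bits; H(A) = 0.9815 bits.
H(B|A) = 1.7413 − 0.9815 = 0.760 bits.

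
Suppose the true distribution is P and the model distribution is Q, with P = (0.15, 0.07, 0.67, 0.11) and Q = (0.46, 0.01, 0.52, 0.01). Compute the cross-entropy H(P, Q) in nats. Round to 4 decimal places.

H(P,Q) = −Σ p·ln q.
  −0.15·ln(0.46) = 0.11648
  −0.07·ln(0.01) = 0.32236
  −0.67·ln(0.52) = 0.43813
  −0.11·ln(0.01) = 0.50657
H(P,Q) = 1.3835 nats.

1.3835 nats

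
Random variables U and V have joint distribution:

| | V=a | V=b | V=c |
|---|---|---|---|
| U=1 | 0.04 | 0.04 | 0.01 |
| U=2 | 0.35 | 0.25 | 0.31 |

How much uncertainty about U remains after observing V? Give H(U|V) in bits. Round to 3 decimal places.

0.418 bits

Marginals: p(U) = (0.0900, 0.9100), p(V) = (0.3900, 0.2900, 0.3200).
H(U|V) = Σ p(V) · H(U|V=·).
  V=a: p=0.3900, H(U|V=a) = 0.4771
  V=b: p=0.2900, H(U|V=b) = 0.5788
  V=c: p=0.3200, H(U|V=c) = 0.2006
Weighted sum = 0.418 bits.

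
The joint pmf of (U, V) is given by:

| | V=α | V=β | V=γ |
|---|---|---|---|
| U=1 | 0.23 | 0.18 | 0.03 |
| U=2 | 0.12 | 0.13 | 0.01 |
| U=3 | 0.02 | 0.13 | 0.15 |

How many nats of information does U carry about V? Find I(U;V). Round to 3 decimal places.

Marginals: p(U) = (0.4400, 0.2600, 0.3000), p(V) = (0.3700, 0.4400, 0.1900).
I(U;V) = H(U) + H(V) − H(U,V).
H(U) = 1.0727, H(V) = 1.0446, H(U,V) = 1.9456.
I(U;V) = 1.0727 + 1.0446 − 1.9456 = 0.172 nats.

0.172 nats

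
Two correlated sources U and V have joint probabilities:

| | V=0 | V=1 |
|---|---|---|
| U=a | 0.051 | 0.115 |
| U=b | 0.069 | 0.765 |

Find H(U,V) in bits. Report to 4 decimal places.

H(U,V) = −Σ p(x,y)·log₂ p(x,y) over all 4 cells.
  cell (a,0): −0.051·log₂0.051 = 0.21896
  cell (a,1): −0.115·log₂0.115 = 0.35883
  cell (b,0): −0.069·log₂0.069 = 0.26615
  cell (b,1): −0.765·log₂0.765 = 0.29565
Sum = 1.1396 bits.

1.1396 bits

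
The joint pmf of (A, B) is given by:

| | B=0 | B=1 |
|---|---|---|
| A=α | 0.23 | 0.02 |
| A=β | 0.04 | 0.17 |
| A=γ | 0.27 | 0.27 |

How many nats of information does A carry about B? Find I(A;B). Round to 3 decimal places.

0.144 nats

Marginals: p(A) = (0.2500, 0.2100, 0.5400), p(B) = (0.5400, 0.4600).
I(A;B) = H(A) + H(B) − H(A,B).
H(A) = 1.0071, H(B) = 0.6899, H(A,B) = 1.5533.
I(A;B) = 1.0071 + 0.6899 − 1.5533 = 0.144 nats.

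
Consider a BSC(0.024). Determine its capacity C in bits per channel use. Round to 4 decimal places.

0.8367 bits

Binary symmetric channel: C = 1 − h₂(ε) where h₂ is the binary entropy function.
h₂(0.024) = −0.024·log₂0.024 − 0.976·log₂0.976 = 0.1633.
C = 1 − 0.1633 = 0.8367 bits per channel use.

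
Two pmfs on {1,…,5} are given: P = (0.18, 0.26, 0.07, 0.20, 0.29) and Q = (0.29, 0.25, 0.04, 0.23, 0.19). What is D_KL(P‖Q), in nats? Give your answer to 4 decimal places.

0.0582 nats

D(P‖Q) = Σ p·ln(p/q).
  0.18·ln(0.18/0.29) = -0.08585
  0.26·ln(0.26/0.25) = 0.01020
  0.07·ln(0.07/0.04) = 0.03917
  0.20·ln(0.20/0.23) = -0.02795
  0.29·ln(0.29/0.19) = 0.12263
D(P‖Q) = 0.0582 nats.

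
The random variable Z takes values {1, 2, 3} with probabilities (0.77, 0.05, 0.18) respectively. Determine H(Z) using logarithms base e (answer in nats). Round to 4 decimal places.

H(Z) = −Σ p·ln p.
  −(0.77)·ln(0.77) = 0.20125
  −(0.05)·ln(0.05) = 0.14979
  −(0.18)·ln(0.18) = 0.30866
Sum: 0.20125 + 0.14979 + 0.30866 = 0.6597 nats.

0.6597 nats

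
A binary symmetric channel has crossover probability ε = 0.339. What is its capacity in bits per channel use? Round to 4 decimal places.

Binary symmetric channel: C = 1 − h₂(ε) where h₂ is the binary entropy function.
h₂(0.339) = −0.339·log₂0.339 − 0.661·log₂0.661 = 0.9239.
C = 1 − 0.9239 = 0.0761 bits per channel use.

0.0761 bits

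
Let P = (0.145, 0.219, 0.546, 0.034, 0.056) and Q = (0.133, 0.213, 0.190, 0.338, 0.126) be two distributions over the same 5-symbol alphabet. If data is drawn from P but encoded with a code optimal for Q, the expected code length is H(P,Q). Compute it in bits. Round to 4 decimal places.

H(P,Q) = −Σ p·log₂ q.
  −0.145·log₂(0.133) = 0.42202
  −0.219·log₂(0.213) = 0.48861
  −0.546·log₂(0.190) = 1.30818
  −0.034·log₂(0.338) = 0.05321
  −0.056·log₂(0.126) = 0.16736
H(P,Q) = 2.4394 bits.

2.4394 bits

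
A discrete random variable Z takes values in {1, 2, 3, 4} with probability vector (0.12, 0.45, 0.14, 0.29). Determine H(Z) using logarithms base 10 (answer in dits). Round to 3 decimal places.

0.542 dits

H(Z) = −Σ p·log₁₀ p.
  −(0.12)·log₁₀(0.12) = 0.1105
  −(0.45)·log₁₀(0.45) = 0.1561
  −(0.14)·log₁₀(0.14) = 0.1195
  −(0.29)·log₁₀(0.29) = 0.1559
Sum: 0.1105 + 0.1561 + 0.1195 + 0.1559 = 0.542 dits.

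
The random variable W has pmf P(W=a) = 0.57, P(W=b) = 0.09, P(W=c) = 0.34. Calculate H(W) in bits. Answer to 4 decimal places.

H(W) = −Σ p·log₂ p.
  −(0.57)·log₂(0.57) = 0.46225
  −(0.09)·log₂(0.09) = 0.31265
  −(0.34)·log₂(0.34) = 0.52917
Sum: 0.46225 + 0.31265 + 0.52917 = 1.3041 bits.

1.3041 bits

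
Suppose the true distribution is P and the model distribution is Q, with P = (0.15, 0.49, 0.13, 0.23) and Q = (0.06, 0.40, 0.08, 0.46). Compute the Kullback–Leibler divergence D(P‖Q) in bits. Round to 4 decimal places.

D(P‖Q) = Σ p·log₂(p/q).
  0.15·log₂(0.15/0.06) = 0.19829
  0.49·log₂(0.49/0.40) = 0.14346
  0.13·log₂(0.13/0.08) = 0.09106
  0.23·log₂(0.23/0.46) = -0.23000
D(P‖Q) = 0.2028 bits.

0.2028 bits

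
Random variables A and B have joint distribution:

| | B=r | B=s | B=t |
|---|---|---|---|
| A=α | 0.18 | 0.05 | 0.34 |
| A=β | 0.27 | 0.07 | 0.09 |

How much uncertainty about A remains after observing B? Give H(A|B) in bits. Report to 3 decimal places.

0.873 bits

Marginals: p(A) = (0.5700, 0.4300), p(B) = (0.4500, 0.1200, 0.4300).
H(A|B) = Σ p(B) · H(A|B=·).
  B=r: p=0.4500, H(A|B=r) = 0.9710
  B=s: p=0.1200, H(A|B=s) = 0.9799
  B=t: p=0.4300, H(A|B=t) = 0.7401
Weighted sum = 0.873 bits.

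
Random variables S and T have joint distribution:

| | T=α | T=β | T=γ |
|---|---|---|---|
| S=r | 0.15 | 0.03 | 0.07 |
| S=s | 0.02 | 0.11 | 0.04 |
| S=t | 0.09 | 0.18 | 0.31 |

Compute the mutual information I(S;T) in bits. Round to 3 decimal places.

0.186 bits

Marginals: p(S) = (0.2500, 0.1700, 0.5800), p(T) = (0.2600, 0.3200, 0.4200).
I(S;T) = Σ p(x,y)·log₂[p(x,y)/(p(x)p(y))].
  (r,α): 0.15·log₂(2.3077) = 0.1810
  (r,β): 0.03·log₂(0.3750) = -0.0425
  (r,γ): 0.07·log₂(0.6667) = -0.0409
  (s,α): 0.02·log₂(0.4525) = -0.0229
  (s,β): 0.11·log₂(2.0221) = 0.1117
  (s,γ): 0.04·log₂(0.5602) = -0.0334
  (t,α): 0.09·log₂(0.5968) = -0.0670
  (t,β): 0.18·log₂(0.9698) = -0.0080
  (t,γ): 0.31·log₂(1.2726) = 0.1078
Sum = 0.186 bits.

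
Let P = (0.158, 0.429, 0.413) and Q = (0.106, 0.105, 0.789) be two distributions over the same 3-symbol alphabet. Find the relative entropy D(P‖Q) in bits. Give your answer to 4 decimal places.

D(P‖Q) = Σ p·log₂(p/q).
  0.158·log₂(0.158/0.106) = 0.09099
  0.429·log₂(0.429/0.105) = 0.87112
  0.413·log₂(0.413/0.789) = -0.38569
D(P‖Q) = 0.5764 bits.

0.5764 bits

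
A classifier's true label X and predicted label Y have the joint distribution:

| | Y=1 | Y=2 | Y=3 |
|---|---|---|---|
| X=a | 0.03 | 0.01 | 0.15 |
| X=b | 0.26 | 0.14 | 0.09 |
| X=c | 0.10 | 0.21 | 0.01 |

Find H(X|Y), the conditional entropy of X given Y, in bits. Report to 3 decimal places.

Chain rule: H(X|Y) = H(X,Y) − H(Y).
Marginals: p(X) = (0.1900, 0.4900, 0.3200), p(Y) = (0.3900, 0.3600, 0.2500).
H(X,Y) = 2.7153 bits; H(Y) = 1.5604 bits.
H(X|Y) = 2.7153 − 1.5604 = 1.155 bits.

1.155 bits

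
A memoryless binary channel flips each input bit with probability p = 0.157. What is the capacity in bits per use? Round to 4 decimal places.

0.3729 bits

Binary symmetric channel: C = 1 − h₂(ε) where h₂ is the binary entropy function.
h₂(0.157) = −0.157·log₂0.157 − 0.843·log₂0.843 = 0.6271.
C = 1 − 0.6271 = 0.3729 bits per channel use.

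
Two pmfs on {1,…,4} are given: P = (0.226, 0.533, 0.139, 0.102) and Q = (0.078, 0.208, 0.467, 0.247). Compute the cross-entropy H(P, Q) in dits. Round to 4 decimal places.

H(P,Q) = −Σ p·log₁₀ q.
  −0.226·log₁₀(0.078) = 0.25039
  −0.533·log₁₀(0.208) = 0.36347
  −0.139·log₁₀(0.467) = 0.04596
  −0.102·log₁₀(0.247) = 0.06194
H(P,Q) = 0.7218 dits.

0.7218 dits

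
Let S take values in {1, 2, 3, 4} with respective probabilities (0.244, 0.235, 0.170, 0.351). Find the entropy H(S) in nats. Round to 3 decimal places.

1.353 nats

H(S) = −Σ p·ln p.
  −(0.244)·ln(0.244) = 0.3442
  −(0.235)·ln(0.235) = 0.3403
  −(0.170)·ln(0.170) = 0.3012
  −(0.351)·ln(0.351) = 0.3675
Sum: 0.3442 + 0.3403 + 0.3012 + 0.3675 = 1.353 nats.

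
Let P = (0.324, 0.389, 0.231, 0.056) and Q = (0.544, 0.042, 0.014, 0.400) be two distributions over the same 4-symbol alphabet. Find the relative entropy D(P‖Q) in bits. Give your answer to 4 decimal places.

D(P‖Q) = Σ p·log₂(p/q).
  0.324·log₂(0.324/0.544) = -0.24223
  0.389·log₂(0.389/0.042) = 1.24920
  0.231·log₂(0.231/0.014) = 0.93426
  0.056·log₂(0.056/0.400) = -0.15884
D(P‖Q) = 1.7824 bits.

1.7824 bits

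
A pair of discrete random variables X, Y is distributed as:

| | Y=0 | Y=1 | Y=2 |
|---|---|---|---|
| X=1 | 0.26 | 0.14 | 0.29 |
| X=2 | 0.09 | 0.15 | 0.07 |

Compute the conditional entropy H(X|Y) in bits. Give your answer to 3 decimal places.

Marginals: p(X) = (0.6900, 0.3100), p(Y) = (0.3500, 0.2900, 0.3600).
H(X|Y) = Σ p(Y) · H(X|Y=·).
  Y=0: p=0.3500, H(X|Y=0) = 0.8224
  Y=1: p=0.2900, H(X|Y=1) = 0.9991
  Y=2: p=0.3600, H(X|Y=2) = 0.7107
Weighted sum = 0.833 bits.

0.833 bits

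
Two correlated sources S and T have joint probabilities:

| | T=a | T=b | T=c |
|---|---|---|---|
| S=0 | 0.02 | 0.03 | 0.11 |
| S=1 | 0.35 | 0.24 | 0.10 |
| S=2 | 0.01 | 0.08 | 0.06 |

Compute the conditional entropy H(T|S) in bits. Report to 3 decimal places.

Chain rule: H(T|S) = H(S,T) − H(S).
Marginals: p(S) = (0.1600, 0.6900, 0.1500), p(T) = (0.3800, 0.3500, 0.2700).
H(S,T) = 2.5728 bits; H(S) = 1.2029 bits.
H(T|S) = 2.5728 − 1.2029 = 1.370 bits.

1.370 bits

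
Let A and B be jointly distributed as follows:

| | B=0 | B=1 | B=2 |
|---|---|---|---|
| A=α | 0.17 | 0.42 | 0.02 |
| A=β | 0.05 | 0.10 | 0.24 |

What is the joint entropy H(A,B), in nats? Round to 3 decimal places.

H(A,B) = −Σ p(x,y)·ln p(x,y) over all 6 cells.
  cell (α,0): −0.17·ln0.17 = 0.3012
  cell (α,1): −0.42·ln0.42 = 0.3644
  cell (α,2): −0.02·ln0.02 = 0.0782
  cell (β,0): −0.05·ln0.05 = 0.1498
  cell (β,1): −0.10·ln0.10 = 0.2303
  cell (β,2): −0.24·ln0.24 = 0.3425
Sum = 1.466 nats.

1.466 nats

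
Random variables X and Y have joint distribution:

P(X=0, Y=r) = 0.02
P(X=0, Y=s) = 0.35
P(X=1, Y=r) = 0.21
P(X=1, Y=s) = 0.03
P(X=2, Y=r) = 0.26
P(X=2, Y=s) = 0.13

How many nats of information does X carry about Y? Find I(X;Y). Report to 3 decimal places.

0.276 nats

Marginals: p(X) = (0.3700, 0.2400, 0.3900), p(Y) = (0.4900, 0.5100).
I(X;Y) = H(X) + H(Y) − H(X,Y).
H(X) = 1.0776, H(Y) = 0.6929, H(X,Y) = 1.4941.
I(X;Y) = 1.0776 + 0.6929 − 1.4941 = 0.276 nats.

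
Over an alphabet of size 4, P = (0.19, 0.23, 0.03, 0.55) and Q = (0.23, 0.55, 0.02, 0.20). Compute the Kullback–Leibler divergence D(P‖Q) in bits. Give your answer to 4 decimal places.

0.4786 bits

D(P‖Q) = Σ p·log₂(p/q).
  0.19·log₂(0.19/0.23) = -0.05237
  0.23·log₂(0.23/0.55) = -0.28929
  0.03·log₂(0.03/0.02) = 0.01755
  0.55·log₂(0.55/0.20) = 0.80269
D(P‖Q) = 0.4786 bits.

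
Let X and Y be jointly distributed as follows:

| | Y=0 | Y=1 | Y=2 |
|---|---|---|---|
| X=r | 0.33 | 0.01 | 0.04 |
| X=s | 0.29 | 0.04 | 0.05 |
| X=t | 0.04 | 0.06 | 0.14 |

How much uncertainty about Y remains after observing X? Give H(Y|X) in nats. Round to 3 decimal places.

Marginals: p(X) = (0.3800, 0.3800, 0.2400), p(Y) = (0.6600, 0.1100, 0.2300).
H(Y|X) = Σ p(X) · H(Y|X=·).
  X=r: p=0.3800, H(Y|X=r) = 0.4552
  X=s: p=0.3800, H(Y|X=s) = 0.7101
  X=t: p=0.2400, H(Y|X=t) = 0.9596
Weighted sum = 0.673 nats.

0.673 nats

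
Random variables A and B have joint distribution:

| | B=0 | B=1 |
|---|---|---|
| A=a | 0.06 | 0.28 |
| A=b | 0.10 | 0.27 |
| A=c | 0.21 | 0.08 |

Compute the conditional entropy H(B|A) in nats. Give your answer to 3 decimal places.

0.545 nats

Marginals: p(A) = (0.3400, 0.3700, 0.2900), p(B) = (0.3700, 0.6300).
H(B|A) = Σ p(A) · H(B|A=·).
  A=a: p=0.3400, H(B|A=a) = 0.4660
  A=b: p=0.3700, H(B|A=b) = 0.5835
  A=c: p=0.2900, H(B|A=c) = 0.5890
Weighted sum = 0.545 nats.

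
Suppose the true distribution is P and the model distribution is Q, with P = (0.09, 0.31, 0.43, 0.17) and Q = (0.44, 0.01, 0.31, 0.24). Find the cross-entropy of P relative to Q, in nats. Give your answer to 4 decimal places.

2.2477 nats

H(P,Q) = −Σ p·ln q.
  −0.09·ln(0.44) = 0.07389
  −0.31·ln(0.01) = 1.42760
  −0.43·ln(0.31) = 0.50361
  −0.17·ln(0.24) = 0.24261
H(P,Q) = 2.2477 nats.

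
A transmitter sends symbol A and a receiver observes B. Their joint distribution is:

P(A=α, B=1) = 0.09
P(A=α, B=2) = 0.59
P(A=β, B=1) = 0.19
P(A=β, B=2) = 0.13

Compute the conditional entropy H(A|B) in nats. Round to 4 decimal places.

0.5158 nats

Chain rule: H(A|B) = H(A,B) − H(B).
Marginals: p(A) = (0.6800, 0.3200), p(B) = (0.2800, 0.7200).
H(A,B) = 1.1088 nats; H(B) = 0.5930 nats.
H(A|B) = 1.1088 − 0.5930 = 0.5158 nats.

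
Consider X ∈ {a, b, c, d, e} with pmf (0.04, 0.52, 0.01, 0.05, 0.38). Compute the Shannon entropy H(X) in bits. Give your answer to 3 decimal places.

H(X) = −Σ p·log₂ p.
  −(0.04)·log₂(0.04) = 0.1858
  −(0.52)·log₂(0.52) = 0.4906
  −(0.01)·log₂(0.01) = 0.0664
  −(0.05)·log₂(0.05) = 0.2161
  −(0.38)·log₂(0.38) = 0.5305
Sum: 0.1858 + 0.4906 + 0.0664 + 0.2161 + 0.5305 = 1.489 bits.

1.489 bits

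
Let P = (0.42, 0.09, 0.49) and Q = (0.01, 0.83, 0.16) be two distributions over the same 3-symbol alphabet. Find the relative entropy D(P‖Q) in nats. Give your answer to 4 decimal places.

D(P‖Q) = Σ p·ln(p/q).
  0.42·ln(0.42/0.01) = 1.56982
  0.09·ln(0.09/0.83) = -0.19995
  0.49·ln(0.49/0.16) = 0.54842
D(P‖Q) = 1.9183 nats.

1.9183 nats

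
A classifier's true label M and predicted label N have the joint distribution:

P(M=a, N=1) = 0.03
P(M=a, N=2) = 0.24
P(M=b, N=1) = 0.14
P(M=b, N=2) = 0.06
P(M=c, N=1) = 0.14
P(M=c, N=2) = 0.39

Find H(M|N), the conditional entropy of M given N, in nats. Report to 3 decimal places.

0.915 nats

Marginals: p(M) = (0.2700, 0.2000, 0.5300), p(N) = (0.3100, 0.6900).
H(M|N) = Σ p(N) · H(M|N=·).
  N=1: p=0.3100, H(M|N=1) = 0.9440
  N=2: p=0.6900, H(M|N=2) = 0.9022
Weighted sum = 0.915 nats.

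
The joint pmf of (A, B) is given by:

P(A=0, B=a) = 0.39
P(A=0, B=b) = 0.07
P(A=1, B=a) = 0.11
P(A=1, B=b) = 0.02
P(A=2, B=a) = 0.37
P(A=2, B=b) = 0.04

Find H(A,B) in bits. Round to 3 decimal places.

1.978 bits

H(A,B) = −Σ p(x,y)·log₂ p(x,y) over all 6 cells.
  cell (0,a): −0.39·log₂0.39 = 0.5298
  cell (0,b): −0.07·log₂0.07 = 0.2686
  cell (1,a): −0.11·log₂0.11 = 0.3503
  cell (1,b): −0.02·log₂0.02 = 0.1129
  cell (2,a): −0.37·log₂0.37 = 0.5307
  cell (2,b): −0.04·log₂0.04 = 0.1858
Sum = 1.978 bits.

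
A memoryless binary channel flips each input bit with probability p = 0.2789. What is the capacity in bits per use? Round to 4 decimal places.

Binary symmetric channel: C = 1 − h₂(ε) where h₂ is the binary entropy function.
h₂(0.2789) = −0.2789·log₂0.2789 − 0.7211·log₂0.7211 = 0.8539.
C = 1 − 0.8539 = 0.1461 bits per channel use.

0.1461 bits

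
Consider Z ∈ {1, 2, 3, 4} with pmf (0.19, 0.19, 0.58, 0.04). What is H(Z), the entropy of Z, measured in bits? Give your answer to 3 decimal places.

1.552 bits

H(Z) = −Σ p·log₂ p.
  −(0.19)·log₂(0.19) = 0.4552
  −(0.19)·log₂(0.19) = 0.4552
  −(0.58)·log₂(0.58) = 0.4558
  −(0.04)·log₂(0.04) = 0.1858
Sum: 0.4552 + 0.4552 + 0.4558 + 0.1858 = 1.552 bits.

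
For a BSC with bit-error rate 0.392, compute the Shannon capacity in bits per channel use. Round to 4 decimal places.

0.0339 bits

Binary symmetric channel: C = 1 − h₂(ε) where h₂ is the binary entropy function.
h₂(0.392) = −0.392·log₂0.392 − 0.608·log₂0.608 = 0.9661.
C = 1 − 0.9661 = 0.0339 bits per channel use.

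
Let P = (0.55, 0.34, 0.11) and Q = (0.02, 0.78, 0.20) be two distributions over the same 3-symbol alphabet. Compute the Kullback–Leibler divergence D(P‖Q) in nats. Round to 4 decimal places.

D(P‖Q) = Σ p·ln(p/q).
  0.55·ln(0.55/0.02) = 1.82280
  0.34·ln(0.34/0.78) = -0.28232
  0.11·ln(0.11/0.20) = -0.06576
D(P‖Q) = 1.4747 nats.

1.4747 nats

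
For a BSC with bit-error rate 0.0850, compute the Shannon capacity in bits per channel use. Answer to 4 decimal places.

Binary symmetric channel: C = 1 − h₂(ε) where h₂ is the binary entropy function.
h₂(0.0850) = −0.0850·log₂0.0850 − 0.9150·log₂0.9150 = 0.4196.
C = 1 − 0.4196 = 0.5804 bits per channel use.

0.5804 bits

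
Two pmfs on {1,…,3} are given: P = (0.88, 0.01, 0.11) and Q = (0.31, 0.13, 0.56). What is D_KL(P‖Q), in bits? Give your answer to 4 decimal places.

1.0293 bits

D(P‖Q) = Σ p·log₂(p/q).
  0.88·log₂(0.88/0.31) = 1.32461
  0.01·log₂(0.01/0.13) = -0.03700
  0.11·log₂(0.11/0.56) = -0.25827
D(P‖Q) = 1.0293 bits.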